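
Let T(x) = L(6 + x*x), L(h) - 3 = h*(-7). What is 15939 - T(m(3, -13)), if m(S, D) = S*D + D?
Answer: 34906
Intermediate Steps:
m(S, D) = D + D*S (m(S, D) = D*S + D = D + D*S)
L(h) = 3 - 7*h (L(h) = 3 + h*(-7) = 3 - 7*h)
T(x) = -39 - 7*x² (T(x) = 3 - 7*(6 + x*x) = 3 - 7*(6 + x²) = 3 + (-42 - 7*x²) = -39 - 7*x²)
15939 - T(m(3, -13)) = 15939 - (-39 - 7*169*(1 + 3)²) = 15939 - (-39 - 7*(-13*4)²) = 15939 - (-39 - 7*(-52)²) = 15939 - (-39 - 7*2704) = 15939 - (-39 - 18928) = 15939 - 1*(-18967) = 15939 + 18967 = 34906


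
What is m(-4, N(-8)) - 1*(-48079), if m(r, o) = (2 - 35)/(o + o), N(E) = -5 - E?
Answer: 96147/2 ≈ 48074.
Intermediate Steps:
m(r, o) = -33/(2*o) (m(r, o) = -33*1/(2*o) = -33/(2*o))
m(-4, N(-8)) - 1*(-48079) = -33/(2*(-5 - 1*(-8))) - 1*(-48079) = -33/(2*(-5 + 8)) + 48079 = -33/2/3 + 48079 = -33/2*1/3 + 48079 = -11/2 + 48079 = 96147/2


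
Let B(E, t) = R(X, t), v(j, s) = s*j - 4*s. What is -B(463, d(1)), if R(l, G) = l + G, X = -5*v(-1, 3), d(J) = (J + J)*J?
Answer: -77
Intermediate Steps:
v(j, s) = -4*s + j*s (v(j, s) = j*s - 4*s = -4*s + j*s)
d(J) = 2*J² (d(J) = (2*J)*J = 2*J²)
X = 75 (X = -15*(-4 - 1) = -15*(-5) = -5*(-15) = 75)
R(l, G) = G + l
B(E, t) = 75 + t (B(E, t) = t + 75 = 75 + t)
-B(463, d(1)) = -(75 + 2*1²) = -(75 + 2*1) = -(75 + 2) = -1*77 = -77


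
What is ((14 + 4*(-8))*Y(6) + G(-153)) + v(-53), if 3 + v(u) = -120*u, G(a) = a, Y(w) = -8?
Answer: 6348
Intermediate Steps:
v(u) = -3 - 120*u
((14 + 4*(-8))*Y(6) + G(-153)) + v(-53) = ((14 + 4*(-8))*(-8) - 153) + (-3 - 120*(-53)) = ((14 - 32)*(-8) - 153) + (-3 + 6360) = (-18*(-8) - 153) + 6357 = (144 - 153) + 6357 = -9 + 6357 = 6348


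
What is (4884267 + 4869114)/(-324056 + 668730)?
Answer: 886671/31334 ≈ 28.297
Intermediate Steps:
(4884267 + 4869114)/(-324056 + 668730) = 9753381/344674 = 9753381*(1/344674) = 886671/31334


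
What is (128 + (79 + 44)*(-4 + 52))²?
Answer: 36385024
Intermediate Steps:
(128 + (79 + 44)*(-4 + 52))² = (128 + 123*48)² = (128 + 5904)² = 6032² = 36385024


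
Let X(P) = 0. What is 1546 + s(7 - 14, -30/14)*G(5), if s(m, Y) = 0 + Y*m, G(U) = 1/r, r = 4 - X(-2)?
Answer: 6199/4 ≈ 1549.8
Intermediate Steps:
r = 4 (r = 4 - 1*0 = 4 + 0 = 4)
G(U) = ¼ (G(U) = 1/4 = ¼)
s(m, Y) = Y*m
1546 + s(7 - 14, -30/14)*G(5) = 1546 + ((-30/14)*(7 - 14))*(¼) = 1546 + (-30*1/14*(-7))*(¼) = 1546 - 15/7*(-7)*(¼) = 1546 + 15*(¼) = 1546 + 15/4 = 6199/4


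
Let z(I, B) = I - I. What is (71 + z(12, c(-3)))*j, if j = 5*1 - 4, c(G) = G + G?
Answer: 71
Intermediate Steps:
c(G) = 2*G
z(I, B) = 0
j = 1 (j = 5 - 4 = 1)
(71 + z(12, c(-3)))*j = (71 + 0)*1 = 71*1 = 71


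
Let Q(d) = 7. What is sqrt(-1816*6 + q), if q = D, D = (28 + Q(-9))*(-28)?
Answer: 2*I*sqrt(2969) ≈ 108.98*I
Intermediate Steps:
D = -980 (D = (28 + 7)*(-28) = 35*(-28) = -980)
q = -980
sqrt(-1816*6 + q) = sqrt(-1816*6 - 980) = sqrt(-10896 - 980) = sqrt(-11876) = 2*I*sqrt(2969)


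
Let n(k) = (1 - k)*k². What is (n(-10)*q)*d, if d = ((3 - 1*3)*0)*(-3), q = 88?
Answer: 0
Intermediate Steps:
n(k) = k²*(1 - k)
d = 0 (d = ((3 - 3)*0)*(-3) = (0*0)*(-3) = 0*(-3) = 0)
(n(-10)*q)*d = (((-10)²*(1 - 1*(-10)))*88)*0 = ((100*(1 + 10))*88)*0 = ((100*11)*88)*0 = (1100*88)*0 = 96800*0 = 0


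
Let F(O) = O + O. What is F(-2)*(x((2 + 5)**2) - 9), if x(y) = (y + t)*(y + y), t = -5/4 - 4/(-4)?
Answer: -19074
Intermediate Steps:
F(O) = 2*O
t = -1/4 (t = -5*1/4 - 4*(-1/4) = -5/4 + 1 = -1/4 ≈ -0.25000)
x(y) = 2*y*(-1/4 + y) (x(y) = (y - 1/4)*(y + y) = (-1/4 + y)*(2*y) = 2*y*(-1/4 + y))
F(-2)*(x((2 + 5)**2) - 9) = (2*(-2))*((2 + 5)**2*(-1 + 4*(2 + 5)**2)/2 - 9) = -4*((1/2)*7**2*(-1 + 4*7**2) - 9) = -4*((1/2)*49*(-1 + 4*49) - 9) = -4*((1/2)*49*(-1 + 196) - 9) = -4*((1/2)*49*195 - 9) = -4*(9555/2 - 9) = -4*9537/2 = -19074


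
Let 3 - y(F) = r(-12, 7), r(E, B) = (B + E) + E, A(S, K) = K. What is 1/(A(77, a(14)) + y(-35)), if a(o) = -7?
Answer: 1/13 ≈ 0.076923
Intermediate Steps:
r(E, B) = B + 2*E
y(F) = 20 (y(F) = 3 - (7 + 2*(-12)) = 3 - (7 - 24) = 3 - 1*(-17) = 3 + 17 = 20)
1/(A(77, a(14)) + y(-35)) = 1/(-7 + 20) = 1/13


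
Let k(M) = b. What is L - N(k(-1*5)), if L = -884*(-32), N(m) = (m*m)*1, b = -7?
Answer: 28239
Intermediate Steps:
k(M) = -7
N(m) = m² (N(m) = m²*1 = m²)
L = 28288
L - N(k(-1*5)) = 28288 - 1*(-7)² = 28288 - 1*49 = 28288 - 49 = 28239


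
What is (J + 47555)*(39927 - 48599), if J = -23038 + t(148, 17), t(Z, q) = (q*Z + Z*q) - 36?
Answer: -255936736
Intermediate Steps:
t(Z, q) = -36 + 2*Z*q (t(Z, q) = (Z*q + Z*q) - 36 = 2*Z*q - 36 = -36 + 2*Z*q)
J = -18042 (J = -23038 + (-36 + 2*148*17) = -23038 + (-36 + 5032) = -23038 + 4996 = -18042)
(J + 47555)*(39927 - 48599) = (-18042 + 47555)*(39927 - 48599) = 29513*(-8672) = -255936736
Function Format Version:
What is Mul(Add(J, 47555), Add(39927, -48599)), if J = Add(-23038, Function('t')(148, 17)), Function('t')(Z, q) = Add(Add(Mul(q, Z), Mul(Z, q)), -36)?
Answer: -255936736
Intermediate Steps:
Function('t')(Z, q) = Add(-36, Mul(2, Z, q)) (Function('t')(Z, q) = Add(Add(Mul(Z, q), Mul(Z, q)), -36) = Add(Mul(2, Z, q), -36) = Add(-36, Mul(2, Z, q)))
J = -18042 (J = Add(-23038, Add(-36, Mul(2, 148, 17))) = Add(-23038, Add(-36, 5032)) = Add(-23038, 4996) = -18042)
Mul(Add(J, 47555), Add(39927, -48599)) = Mul(Add(-18042, 47555), Add(39927, -48599)) = Mul(29513, -8672) = -255936736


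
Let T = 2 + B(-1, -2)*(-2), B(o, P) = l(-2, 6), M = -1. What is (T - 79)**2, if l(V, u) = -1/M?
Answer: 6241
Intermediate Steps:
l(V, u) = 1 (l(V, u) = -1/(-1) = -1*(-1) = 1)
B(o, P) = 1
T = 0 (T = 2 + 1*(-2) = 2 - 2 = 0)
(T - 79)**2 = (0 - 79)**2 = (-79)**2 = 6241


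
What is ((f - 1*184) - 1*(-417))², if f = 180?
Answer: 170569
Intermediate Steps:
((f - 1*184) - 1*(-417))² = ((180 - 1*184) - 1*(-417))² = ((180 - 184) + 417)² = (-4 + 417)² = 413² = 170569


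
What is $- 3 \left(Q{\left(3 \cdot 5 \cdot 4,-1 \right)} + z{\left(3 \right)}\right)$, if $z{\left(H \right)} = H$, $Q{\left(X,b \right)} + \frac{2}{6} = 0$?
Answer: $-8$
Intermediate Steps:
$Q{\left(X,b \right)} = - \frac{1}{3}$ ($Q{\left(X,b \right)} = - \frac{1}{3} + 0 = - \frac{1}{3}$)
$- 3 \left(Q{\left(3 \cdot 5 \cdot 4,-1 \right)} + z{\left(3 \right)}\right) = - 3 \left(- \frac{1}{3} + 3\right) = \left(-3\right) \frac{8}{3} = -8$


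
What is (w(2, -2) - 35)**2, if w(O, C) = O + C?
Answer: 1225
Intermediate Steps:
w(O, C) = C + O
(w(2, -2) - 35)**2 = ((-2 + 2) - 35)**2 = (0 - 35)**2 = (-35)**2 = 1225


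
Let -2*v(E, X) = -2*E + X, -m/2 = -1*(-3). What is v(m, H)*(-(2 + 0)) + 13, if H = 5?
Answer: 30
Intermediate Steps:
m = -6 (m = -(-2)*(-3) = -2*3 = -6)
v(E, X) = E - X/2 (v(E, X) = -(-2*E + X)/2 = -(X - 2*E)/2 = E - X/2)
v(m, H)*(-(2 + 0)) + 13 = (-6 - ½*5)*(-(2 + 0)) + 13 = (-6 - 5/2)*(-1*2) + 13 = -17/2*(-2) + 13 = 17 + 13 = 30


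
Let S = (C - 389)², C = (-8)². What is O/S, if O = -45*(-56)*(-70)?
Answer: -7056/4225 ≈ -1.6701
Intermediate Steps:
O = -176400 (O = 2520*(-70) = -176400)
C = 64
S = 105625 (S = (64 - 389)² = (-325)² = 105625)
O/S = -176400/105625 = -176400*1/105625 = -7056/4225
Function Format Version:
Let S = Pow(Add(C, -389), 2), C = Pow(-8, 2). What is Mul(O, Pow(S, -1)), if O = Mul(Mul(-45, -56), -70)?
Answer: Rational(-7056, 4225) ≈ -1.6701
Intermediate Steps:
O = -176400 (O = Mul(2520, -70) = -176400)
C = 64
S = 105625 (S = Pow(Add(64, -389), 2) = Pow(-325, 2) = 105625)
Mul(O, Pow(S, -1)) = Mul(-176400, Pow(105625, -1)) = Mul(-176400, Rational(1, 105625)) = Rational(-7056, 4225)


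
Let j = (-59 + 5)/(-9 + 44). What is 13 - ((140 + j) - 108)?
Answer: -611/35 ≈ -17.457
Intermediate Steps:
j = -54/35 ≈ -1.5429
13 - ((140 + j) - 108) = 13 - ((140 - 54/35) - 108) = 13 - (4846/35 - 108) = 13 - 1*1066/35 = 13 - 1066/35 = -611/35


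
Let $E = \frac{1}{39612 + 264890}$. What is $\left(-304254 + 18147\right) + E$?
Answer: $- \frac{87120153713}{304502} \approx -2.8611 \cdot 10^{5}$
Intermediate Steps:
$E = \frac{1}{304502} \approx 3.2841 \cdot 10^{-6}$
$\left(-304254 + 18147\right) + E = \left(-304254 + 18147\right) + \frac{1}{304502} = -286107 + \frac{1}{304502} = - \frac{87120153713}{304502}$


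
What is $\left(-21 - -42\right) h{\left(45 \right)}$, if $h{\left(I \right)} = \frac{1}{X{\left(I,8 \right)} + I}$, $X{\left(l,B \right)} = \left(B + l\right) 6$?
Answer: $\frac{7}{121} \approx 0.057851$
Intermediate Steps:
$X{\left(l,B \right)} = 6 B + 6 l$
$h{\left(I \right)} = \frac{1}{48 + 7 I}$ ($h{\left(I \right)} = \frac{1}{\left(6 \cdot 8 + 6 I\right) + I} = \frac{1}{\left(48 + 6 I\right) + I} = \frac{1}{48 + 7 I}$)
$\left(-21 - -42\right) h{\left(45 \right)} = \frac{-21 - -42}{48 + 7 \cdot 45} = \frac{-21 + 42}{48 + 315} = \frac{21}{363} = 21 \cdot \frac{1}{363} = \frac{7}{121}$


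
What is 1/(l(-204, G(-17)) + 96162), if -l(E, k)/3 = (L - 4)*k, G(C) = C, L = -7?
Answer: 1/95601 ≈ 1.0460e-5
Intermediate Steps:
l(E, k) = 33*k (l(E, k) = -3*(-7 - 4)*k = -(-33)*k = 33*k)
1/(l(-204, G(-17)) + 96162) = 1/(33*(-17) + 96162) = 1/(-561 + 96162) = 1/95601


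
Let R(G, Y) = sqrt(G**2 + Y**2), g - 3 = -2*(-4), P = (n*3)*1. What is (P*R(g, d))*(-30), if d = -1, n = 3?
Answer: -270*sqrt(122) ≈ -2982.2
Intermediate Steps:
P = 9 (P = (3*3)*1 = 9*1 = 9)
g = 11 (g = 3 - 2*(-4) = 3 + 8 = 11)
(P*R(g, d))*(-30) = (9*sqrt(11**2 + (-1)**2))*(-30) = (9*sqrt(121 + 1))*(-30) = (9*sqrt(122))*(-30) = -270*sqrt(122)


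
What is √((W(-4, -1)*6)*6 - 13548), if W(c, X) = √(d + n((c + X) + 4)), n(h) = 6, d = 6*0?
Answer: 2*√(-3387 + 9*√6) ≈ 116.02*I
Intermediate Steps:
d = 0
W(c, X) = √6 (W(c, X) = √(0 + 6) = √6)
√((W(-4, -1)*6)*6 - 13548) = √((√6*6)*6 - 13548) = √((6*√6)*6 - 13548) = √(36*√6 - 13548) = √(-13548 + 36*√6)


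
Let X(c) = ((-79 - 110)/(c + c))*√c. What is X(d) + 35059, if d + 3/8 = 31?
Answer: 35059 - 27*√10/5 ≈ 35042.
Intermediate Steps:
d = 245/8 (d = -3/8 + 31 = 245/8 ≈ 30.625)
X(c) = -189/(2*√c) (X(c) = (-189*1/(2*c))*√c = (-189/(2*c))*√c = -189/(2*√c))
X(d) + 35059 = -27*√10/5 + 35059 = 35059 - 27*√10/5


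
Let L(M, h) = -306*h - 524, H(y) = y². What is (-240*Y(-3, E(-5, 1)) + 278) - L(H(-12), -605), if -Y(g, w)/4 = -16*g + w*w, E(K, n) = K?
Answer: -114248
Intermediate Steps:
Y(g, w) = -4*w² + 64*g (Y(g, w) = -4*(-16*g + w*w) = -4*(-16*g + w²) = -4*(w² - 16*g) = -4*w² + 64*g)
L(M, h) = -524 - 306*h
(-240*Y(-3, E(-5, 1)) + 278) - L(H(-12), -605) = (-240*(-4*(-5)² + 64*(-3)) + 278) - (-524 - 306*(-605)) = (-240*(-4*25 - 192) + 278) - (-524 + 185130) = (-240*(-100 - 192) + 278) - 1*184606 = (-240*(-292) + 278) - 184606 = (70080 + 278) - 184606 = 70358 - 184606 = -114248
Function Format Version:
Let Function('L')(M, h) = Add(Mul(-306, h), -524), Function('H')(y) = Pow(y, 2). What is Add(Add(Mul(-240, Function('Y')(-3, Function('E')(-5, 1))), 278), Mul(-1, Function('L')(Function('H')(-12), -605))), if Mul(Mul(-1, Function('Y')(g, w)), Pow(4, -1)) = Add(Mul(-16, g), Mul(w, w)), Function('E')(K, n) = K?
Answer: -114248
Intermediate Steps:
Function('Y')(g, w) = Add(Mul(-4, Pow(w, 2)), Mul(64, g)) (Function('Y')(g, w) = Mul(-4, Add(Mul(-16, g), Mul(w, w))) = Mul(-4, Add(Mul(-16, g), Pow(w, 2))) = Mul(-4, Add(Pow(w, 2), Mul(-16, g))) = Add(Mul(-4, Pow(w, 2)), Mul(64, g)))
Function('L')(M, h) = Add(-524, Mul(-306, h))
Add(Add(Mul(-240, Function('Y')(-3, Function('E')(-5, 1))), 278), Mul(-1, Function('L')(Function('H')(-12), -605))) = Add(Add(Mul(-240, Add(Mul(-4, Pow(-5, 2)), Mul(64, -3))), 278), Mul(-1, Add(-524, Mul(-306, -605)))) = Add(Add(Mul(-240, Add(Mul(-4, 25), -192)), 278), Mul(-1, Add(-524, 185130))) = Add(Add(Mul(-240, Add(-100, -192)), 278), Mul(-1, 184606)) = Add(Add(Mul(-240, -292), 278), -184606) = Add(Add(70080, 278), -184606) = Add(70358, -184606) = -114248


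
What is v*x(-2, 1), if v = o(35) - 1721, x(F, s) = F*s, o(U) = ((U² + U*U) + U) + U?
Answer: -1598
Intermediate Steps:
o(U) = 2*U + 2*U² (o(U) = ((U² + U²) + U) + U = (2*U² + U) + U = (U + 2*U²) + U = 2*U + 2*U²)
v = 799 (v = 2*35*(1 + 35) - 1721 = 2*35*36 - 1721 = 2520 - 1721 = 799)
v*x(-2, 1) = 799*(-2*1) = 799*(-2) = -1598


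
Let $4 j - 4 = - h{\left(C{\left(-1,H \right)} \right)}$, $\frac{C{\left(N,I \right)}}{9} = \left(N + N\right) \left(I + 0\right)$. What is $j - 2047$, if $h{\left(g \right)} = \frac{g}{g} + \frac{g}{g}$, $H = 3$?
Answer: $- \frac{4093}{2} \approx -2046.5$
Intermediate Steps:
$C{\left(N,I \right)} = 18 I N$ ($C{\left(N,I \right)} = 9 \left(N + N\right) \left(I + 0\right) = 9 \cdot 2 N I = 9 \cdot 2 I N = 18 I N$)
$h{\left(g \right)} = 2$ ($h{\left(g \right)} = 1 + 1 = 2$)
$j = \frac{1}{2}$ ($j = 1 + \frac{\left(-1\right) 2}{4} = 1 + \frac{1}{4} \left(-2\right) = 1 - \frac{1}{2} = \frac{1}{2} \approx 0.5$)
$j - 2047 = \frac{1}{2} - 2047 = - \frac{4093}{2}$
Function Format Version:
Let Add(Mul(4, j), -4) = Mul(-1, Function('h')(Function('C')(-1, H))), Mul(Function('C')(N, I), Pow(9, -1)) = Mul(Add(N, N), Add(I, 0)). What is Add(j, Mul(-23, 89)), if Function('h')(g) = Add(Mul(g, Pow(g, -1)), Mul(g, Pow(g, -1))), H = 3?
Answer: Rational(-4093, 2) ≈ -2046.5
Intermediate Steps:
Function('C')(N, I) = Mul(18, I, N) (Function('C')(N, I) = Mul(9, Mul(Add(N, N), Add(I, 0))) = Mul(9, Mul(Mul(2, N), I)) = Mul(9, Mul(2, I, N)) = Mul(18, I, N))
Function('h')(g) = 2 (Function('h')(g) = Add(1, 1) = 2)
j = Rational(1, 2) (j = Add(1, Mul(Rational(1, 4), Mul(-1, 2))) = Add(1, Mul(Rational(1, 4), -2)) = Add(1, Rational(-1, 2)) = Rational(1, 2) ≈ 0.50000)
Add(j, Mul(-23, 89)) = Add(Rational(1, 2), Mul(-23, 89)) = Add(Rational(1, 2), -2047) = Rational(-4093, 2)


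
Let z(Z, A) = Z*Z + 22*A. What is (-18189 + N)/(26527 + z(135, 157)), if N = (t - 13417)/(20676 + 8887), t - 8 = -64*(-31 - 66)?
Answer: -268864304/712556989 ≈ -0.37732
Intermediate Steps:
t = 6216 (t = 8 - 64*(-31 - 66) = 8 - 64*(-97) = 8 + 6208 = 6216)
N = -7201/29563 (N = (6216 - 13417)/(20676 + 8887) = -7201/29563 ≈ -0.24358)
z(Z, A) = Z**2 + 22*A
(-18189 + N)/(26527 + z(135, 157)) = (-18189 - 7201/29563)/(26527 + (135**2 + 22*157)) = -537728608/(29563*(26527 + (18225 + 3454))) = -537728608/(29563*(26527 + 21679)) = -537728608/29563/48206 = -537728608/29563*1/48206 = -268864304/712556989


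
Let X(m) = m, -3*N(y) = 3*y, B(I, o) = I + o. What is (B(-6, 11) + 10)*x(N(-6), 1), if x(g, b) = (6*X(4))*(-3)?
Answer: -1080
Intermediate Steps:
N(y) = -y
x(g, b) = -72 (x(g, b) = (6*4)*(-3) = 24*(-3) = -72)
(B(-6, 11) + 10)*x(N(-6), 1) = ((-6 + 11) + 10)*(-72) = (5 + 10)*(-72) = 15*(-72) = -1080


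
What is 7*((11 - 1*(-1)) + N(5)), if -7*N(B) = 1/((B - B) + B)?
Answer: 419/5 ≈ 83.800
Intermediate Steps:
N(B) = -1/(7*B) (N(B) = -1/(7*((B - B) + B)) = -1/(7*(0 + B)) = -1/(7*B))
7*((11 - 1*(-1)) + N(5)) = 7*((11 - 1*(-1)) - 1/7/5) = 7*((11 + 1) - 1/7*1/5) = 7*(12 - 1/35) = 7*(419/35) = 419/5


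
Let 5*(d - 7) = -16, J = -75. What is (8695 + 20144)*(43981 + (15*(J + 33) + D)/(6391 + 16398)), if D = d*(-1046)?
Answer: 144523534493619/113945 ≈ 1.2684e+9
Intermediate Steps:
d = 19/5 (d = 7 + (⅕)*(-16) = 7 - 16/5 = 19/5 ≈ 3.8000)
D = -19874/5 (D = (19/5)*(-1046) = -19874/5 ≈ -3974.8)
(8695 + 20144)*(43981 + (15*(J + 33) + D)/(6391 + 16398)) = (8695 + 20144)*(43981 + (15*(-75 + 33) - 19874/5)/(6391 + 16398)) = 28839*(43981 + (15*(-42) - 19874/5)/22789) = 28839*(43981 + (-630 - 19874/5)*(1/22789)) = 28839*(43981 - 23024/5*1/22789) = 28839*(43981 - 23024/113945) = 28839*(5011392021/113945) = 144523534493619/113945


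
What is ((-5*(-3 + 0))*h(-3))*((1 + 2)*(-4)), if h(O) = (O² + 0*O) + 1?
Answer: -1800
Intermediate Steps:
h(O) = 1 + O² (h(O) = (O² + 0) + 1 = O² + 1 = 1 + O²)
((-5*(-3 + 0))*h(-3))*((1 + 2)*(-4)) = ((-5*(-3 + 0))*(1 + (-3)²))*((1 + 2)*(-4)) = ((-5*(-3))*(1 + 9))*(3*(-4)) = (15*10)*(-12) = 150*(-12) = -1800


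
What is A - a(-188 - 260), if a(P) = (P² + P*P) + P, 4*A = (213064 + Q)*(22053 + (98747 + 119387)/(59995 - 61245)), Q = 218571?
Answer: 590119962483/250 ≈ 2.3605e+9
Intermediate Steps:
A = 590220202483/250 (A = ((213064 + 218571)*(22053 + (98747 + 119387)/(59995 - 61245)))/4 = (431635*(22053 + 218134/(-1250)))/4 = (431635*(22053 + 218134*(-1/1250)))/4 = (431635*(22053 - 109067/625))/4 = (431635*(13674058/625))/4 = (¼)*(1180440404966/125) = 590220202483/250 ≈ 2.3609e+9)
a(P) = P + 2*P² (a(P) = (P² + P²) + P = 2*P² + P = P + 2*P²)
A - a(-188 - 260) = 590220202483/250 - (-188 - 260)*(1 + 2*(-188 - 260)) = 590220202483/250 - (-448)*(1 + 2*(-448)) = 590220202483/250 - (-448)*(1 - 896) = 590220202483/250 - (-448)*(-895) = 590220202483/250 - 1*400960 = 590220202483/250 - 400960 = 590119962483/250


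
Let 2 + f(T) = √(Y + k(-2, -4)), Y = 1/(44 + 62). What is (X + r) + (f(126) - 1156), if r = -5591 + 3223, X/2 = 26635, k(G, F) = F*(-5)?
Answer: 49744 + √224826/106 ≈ 49749.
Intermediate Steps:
k(G, F) = -5*F
Y = 1/106 ≈ 0.0094340
f(T) = -2 + √224826/106 (f(T) = -2 + √(1/106 - 5*(-4)) = -2 + √(1/106 + 20) = -2 + √(2121/106) = -2 + √224826/106)
X = 53270 (X = 2*26635 = 53270)
r = -2368
(X + r) + (f(126) - 1156) = (53270 - 2368) + ((-2 + √224826/106) - 1156) = 50902 + (-1158 + √224826/106) = 49744 + √224826/106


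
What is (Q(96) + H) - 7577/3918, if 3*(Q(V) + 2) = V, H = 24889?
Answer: 97625065/3918 ≈ 24917.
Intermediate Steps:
Q(V) = -2 + V/3
(Q(96) + H) - 7577/3918 = ((-2 + (⅓)*96) + 24889) - 7577/3918 = ((-2 + 32) + 24889) - 7577*1/3918 = (30 + 24889) - 7577/3918 = 24919 - 7577/3918 = 97625065/3918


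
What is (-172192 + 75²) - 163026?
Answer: -329593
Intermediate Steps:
(-172192 + 75²) - 163026 = (-172192 + 5625) - 163026 = -166567 - 163026 = -329593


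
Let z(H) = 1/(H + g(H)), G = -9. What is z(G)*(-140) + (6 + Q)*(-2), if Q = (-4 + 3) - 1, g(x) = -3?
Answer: 11/3 ≈ 3.6667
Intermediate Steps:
Q = -2 (Q = -1 - 1 = -2)
z(H) = 1/(-3 + H) (z(H) = 1/(H - 3) = 1/(-3 + H))
z(G)*(-140) + (6 + Q)*(-2) = -140/(-3 - 9) + (6 - 2)*(-2) = -140/(-12) + 4*(-2) = -1/12*(-140) - 8 = 35/3 - 8 = 11/3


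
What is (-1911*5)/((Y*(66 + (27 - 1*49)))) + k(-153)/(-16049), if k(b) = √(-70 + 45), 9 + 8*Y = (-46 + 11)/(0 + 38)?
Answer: 55860/319 - 5*I/16049 ≈ 175.11 - 0.00031155*I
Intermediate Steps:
Y = -377/304 (Y = -9/8 + ((-46 + 11)/(0 + 38))/8 = -9/8 + (-35/38)/8 = -9/8 + (-35*1/38)/8 = -9/8 + (⅛)*(-35/38) = -9/8 - 35/304 = -377/304 ≈ -1.2401)
k(b) = 5*I (k(b) = √(-25) = 5*I)
(-1911*5)/((Y*(66 + (27 - 1*49)))) + k(-153)/(-16049) = (-1911*5)/((-377*(66 + (27 - 1*49))/304)) + (5*I)/(-16049) = -9555*(-304/(377*(66 + (27 - 49)))) + (5*I)*(-1/16049) = -9555*(-304/(377*(66 - 22))) - 5*I/16049 = -9555/((-377/304*44)) - 5*I/16049 = -9555/(-4147/76) - 5*I/16049 = -9555*(-76/4147) - 5*I/16049 = 55860/319 - 5*I/16049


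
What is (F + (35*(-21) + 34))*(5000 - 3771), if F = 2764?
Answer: 2535427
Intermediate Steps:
(F + (35*(-21) + 34))*(5000 - 3771) = (2764 + (35*(-21) + 34))*(5000 - 3771) = (2764 + (-735 + 34))*1229 = (2764 - 701)*1229 = 2063*1229 = 2535427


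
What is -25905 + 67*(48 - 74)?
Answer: -27647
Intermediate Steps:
-25905 + 67*(48 - 74) = -25905 + 67*(-26) = -25905 - 1742 = -27647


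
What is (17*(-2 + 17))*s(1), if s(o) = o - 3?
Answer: -510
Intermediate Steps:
s(o) = -3 + o
(17*(-2 + 17))*s(1) = (17*(-2 + 17))*(-3 + 1) = (17*15)*(-2) = 255*(-2) = -510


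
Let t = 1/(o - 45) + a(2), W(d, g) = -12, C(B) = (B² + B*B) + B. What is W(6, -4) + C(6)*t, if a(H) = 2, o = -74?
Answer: 17058/119 ≈ 143.34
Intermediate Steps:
C(B) = B + 2*B² (C(B) = (B² + B²) + B = 2*B² + B = B + 2*B²)
t = 237/119 (t = 1/(-74 - 45) + 2 = 1/(-119) + 2 = -1/119 + 2 = 237/119 ≈ 1.9916)
W(6, -4) + C(6)*t = -12 + (6*(1 + 2*6))*(237/119) = -12 + (6*(1 + 12))*(237/119) = -12 + (6*13)*(237/119) = -12 + 78*(237/119) = -12 + 18486/119 = 17058/119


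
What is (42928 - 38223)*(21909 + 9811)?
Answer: 149242600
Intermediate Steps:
(42928 - 38223)*(21909 + 9811) = 4705*31720 = 149242600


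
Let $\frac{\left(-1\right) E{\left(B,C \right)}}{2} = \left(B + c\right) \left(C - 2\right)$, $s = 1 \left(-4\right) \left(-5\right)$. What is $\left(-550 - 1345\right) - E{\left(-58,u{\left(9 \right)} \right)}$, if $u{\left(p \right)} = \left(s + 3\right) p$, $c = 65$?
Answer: $975$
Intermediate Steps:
$s = 20$ ($s = \left(-4\right) \left(-5\right) = 20$)
$u{\left(p \right)} = 23 p$ ($u{\left(p \right)} = \left(20 + 3\right) p = 23 p$)
$E{\left(B,C \right)} = - 2 \left(-2 + C\right) \left(65 + B\right)$ ($E{\left(B,C \right)} = - 2 \left(B + 65\right) \left(C - 2\right) = - 2 \left(65 + B\right) \left(-2 + C\right) = - 2 \left(-2 + C\right) \left(65 + B\right)$)
$\left(-550 - 1345\right) - E{\left(-58,u{\left(9 \right)} \right)} = \left(-550 - 1345\right) - \left(260 - 130 \cdot 23 \cdot 9 + 4 \left(-58\right) - - 116 \cdot 23 \cdot 9\right) = -1895 - \left(260 - 26910 - 232 - \left(-116\right) 207\right) = -1895 - \left(260 - 26910 - 232 + 24012\right) = -1895 - -2870 = -1895 + 2870 = 975$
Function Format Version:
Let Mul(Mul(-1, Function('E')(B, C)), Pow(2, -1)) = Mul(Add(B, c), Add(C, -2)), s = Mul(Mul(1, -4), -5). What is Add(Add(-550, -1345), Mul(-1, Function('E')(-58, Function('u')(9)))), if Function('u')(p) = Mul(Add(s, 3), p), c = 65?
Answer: 975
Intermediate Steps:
s = 20 (s = Mul(-4, -5) = 20)
Function('u')(p) = Mul(23, p) (Function('u')(p) = Mul(Add(20, 3), p) = Mul(23, p))
Function('E')(B, C) = Mul(-2, Add(-2, C), Add(65, B)) (Function('E')(B, C) = Mul(-2, Mul(Add(B, 65), Add(C, -2))) = Mul(-2, Mul(Add(65, B), Add(-2, C))) = Mul(-2, Mul(Add(-2, C), Add(65, B))) = Mul(-2, Add(-2, C), Add(65, B)))
Add(Add(-550, -1345), Mul(-1, Function('E')(-58, Function('u')(9)))) = Add(Add(-550, -1345), Mul(-1, Add(260, Mul(-130, Mul(23, 9)), Mul(4, -58), Mul(-2, -58, Mul(23, 9))))) = Add(-1895, Mul(-1, Add(260, Mul(-130, 207), -232, Mul(-2, -58, 207)))) = Add(-1895, Mul(-1, Add(260, -26910, -232, 24012))) = Add(-1895, Mul(-1, -2870)) = Add(-1895, 2870) = 975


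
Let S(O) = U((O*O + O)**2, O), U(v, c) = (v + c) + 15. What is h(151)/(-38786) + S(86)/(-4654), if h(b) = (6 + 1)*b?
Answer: -542815420832/45127511 ≈ -12028.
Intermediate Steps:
U(v, c) = 15 + c + v (U(v, c) = (c + v) + 15 = 15 + c + v)
S(O) = 15 + O + (O + O**2)**2 (S(O) = 15 + O + (O*O + O)**2 = 15 + O + (O**2 + O)**2 = 15 + O + (O + O**2)**2)
h(b) = 7*b
h(151)/(-38786) + S(86)/(-4654) = (7*151)/(-38786) + (15 + 86 + 86**2*(1 + 86)**2)/(-4654) = 1057*(-1/38786) + (15 + 86 + 7396*87**2)*(-1/4654) = -1057/38786 + (15 + 86 + 7396*7569)*(-1/4654) = -1057/38786 + (15 + 86 + 55980324)*(-1/4654) = -1057/38786 + 55980425*(-1/4654) = -1057/38786 - 55980425/4654 = -542815420832/45127511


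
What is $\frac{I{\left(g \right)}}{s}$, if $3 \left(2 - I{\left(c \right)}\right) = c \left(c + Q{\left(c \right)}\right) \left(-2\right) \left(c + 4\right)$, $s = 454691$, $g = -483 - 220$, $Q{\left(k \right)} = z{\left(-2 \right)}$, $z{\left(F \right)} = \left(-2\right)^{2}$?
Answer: $- \frac{228991000}{454691} \approx -503.62$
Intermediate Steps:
$z{\left(F \right)} = 4$
$Q{\left(k \right)} = 4$
$g = -703$ ($g = -483 - 220 = -703$)
$I{\left(c \right)} = 2 - \frac{c \left(-8 - 2 c\right) \left(4 + c\right)}{3}$ ($I{\left(c \right)} = 2 - \frac{c \left(c + 4\right) \left(-2\right) \left(c + 4\right)}{3} = 2 - \frac{c \left(4 + c\right) \left(-2\right) \left(4 + c\right)}{3} = 2 - \frac{c \left(-8 - 2 c\right) \left(4 + c\right)}{3}$)
$\frac{I{\left(g \right)}}{s} = \frac{2 + \frac{2 \left(-703\right)^{3}}{3} + \frac{16 \left(-703\right)^{2}}{3} + \frac{32}{3} \left(-703\right)}{454691} = \left(2 + \frac{2}{3} \left(-347428927\right) + \frac{16}{3} \cdot 494209 - \frac{22496}{3}\right) \frac{1}{454691} = \left(2 - \frac{694857854}{3} + \frac{7907344}{3} - \frac{22496}{3}\right) \frac{1}{454691} = \left(-228991000\right) \frac{1}{454691} = - \frac{228991000}{454691}$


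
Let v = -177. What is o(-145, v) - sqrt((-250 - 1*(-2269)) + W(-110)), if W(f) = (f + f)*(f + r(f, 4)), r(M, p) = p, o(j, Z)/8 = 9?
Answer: 72 - sqrt(25339) ≈ -87.182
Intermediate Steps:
o(j, Z) = 72 (o(j, Z) = 8*9 = 72)
W(f) = 2*f*(4 + f) (W(f) = (f + f)*(f + 4) = (2*f)*(4 + f) = 2*f*(4 + f))
o(-145, v) - sqrt((-250 - 1*(-2269)) + W(-110)) = 72 - sqrt((-250 - 1*(-2269)) + 2*(-110)*(4 - 110)) = 72 - sqrt((-250 + 2269) + 2*(-110)*(-106)) = 72 - sqrt(2019 + 23320) = 72 - sqrt(25339)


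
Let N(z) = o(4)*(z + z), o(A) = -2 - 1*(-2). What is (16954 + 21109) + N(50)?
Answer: 38063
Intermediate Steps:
o(A) = 0 (o(A) = -2 + 2 = 0)
N(z) = 0 (N(z) = 0*(z + z) = 0*(2*z) = 0)
(16954 + 21109) + N(50) = (16954 + 21109) + 0 = 38063 + 0 = 38063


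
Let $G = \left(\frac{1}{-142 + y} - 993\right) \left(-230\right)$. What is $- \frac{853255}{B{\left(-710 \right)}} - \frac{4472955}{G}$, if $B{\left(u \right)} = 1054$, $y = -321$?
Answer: $- \frac{9241009030991}{11145501920} \approx -829.13$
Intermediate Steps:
$G = \frac{105744800}{463}$ ($G = \left(\frac{1}{-142 - 321} - 993\right) \left(-230\right) = \left(\frac{1}{-463} - 993\right) \left(-230\right) = \left(- \frac{1}{463} - 993\right) \left(-230\right) = \left(- \frac{459760}{463}\right) \left(-230\right) = \frac{105744800}{463} \approx 2.2839 \cdot 10^{5}$)
$- \frac{853255}{B{\left(-710 \right)}} - \frac{4472955}{G} = - \frac{853255}{1054} - \frac{4472955}{\frac{105744800}{463}} = \left(-853255\right) \frac{1}{1054} - \frac{414195633}{21148960} = - \frac{853255}{1054} - \frac{414195633}{21148960} = - \frac{9241009030991}{11145501920}$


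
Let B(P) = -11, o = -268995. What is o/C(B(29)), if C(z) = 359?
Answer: -268995/359 ≈ -749.29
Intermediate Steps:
o/C(B(29)) = -268995/359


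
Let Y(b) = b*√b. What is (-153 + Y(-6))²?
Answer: 23193 + 1836*I*√6 ≈ 23193.0 + 4497.3*I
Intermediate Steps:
Y(b) = b^(3/2)
(-153 + Y(-6))² = (-153 + (-6)^(3/2))² = (-153 - 6*I*√6)²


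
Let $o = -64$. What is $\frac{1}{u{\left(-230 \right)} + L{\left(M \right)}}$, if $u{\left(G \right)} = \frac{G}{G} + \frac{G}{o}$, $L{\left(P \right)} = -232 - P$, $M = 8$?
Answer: $- \frac{32}{7533} \approx -0.004248$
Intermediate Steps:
$u{\left(G \right)} = 1 - \frac{G}{64}$ ($u{\left(G \right)} = \frac{G}{G} + \frac{G}{-64} = 1 + G \left(- \frac{1}{64}\right) = 1 - \frac{G}{64}$)
$\frac{1}{u{\left(-230 \right)} + L{\left(M \right)}} = \frac{1}{\left(1 - - \frac{115}{32}\right) - 240} = \frac{1}{\left(1 + \frac{115}{32}\right) - 240} = \frac{1}{\frac{147}{32} - 240} = \frac{1}{- \frac{7533}{32}} = - \frac{32}{7533}$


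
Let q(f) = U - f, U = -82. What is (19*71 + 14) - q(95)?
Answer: 1540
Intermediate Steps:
q(f) = -82 - f
(19*71 + 14) - q(95) = (19*71 + 14) - (-82 - 1*95) = (1349 + 14) - (-82 - 95) = 1363 - 1*(-177) = 1363 + 177 = 1540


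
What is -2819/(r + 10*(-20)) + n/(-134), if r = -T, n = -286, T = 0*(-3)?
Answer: 217473/13400 ≈ 16.229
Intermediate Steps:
T = 0
r = 0 (r = -1*0 = 0)
-2819/(r + 10*(-20)) + n/(-134) = -2819/(0 + 10*(-20)) - 286/(-134) = -2819/(0 - 200) - 286*(-1/134) = -2819/(-200) + 143/67 = -2819*(-1/200) + 143/67 = 2819/200 + 143/67 = 217473/13400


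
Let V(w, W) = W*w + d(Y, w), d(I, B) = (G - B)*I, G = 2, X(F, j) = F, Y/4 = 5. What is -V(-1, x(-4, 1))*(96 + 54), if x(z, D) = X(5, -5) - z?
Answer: -7650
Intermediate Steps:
Y = 20 (Y = 4*5 = 20)
x(z, D) = 5 - z
d(I, B) = I*(2 - B) (d(I, B) = (2 - B)*I = I*(2 - B))
V(w, W) = 40 - 20*w + W*w (V(w, W) = W*w + 20*(2 - w) = W*w + (40 - 20*w) = 40 - 20*w + W*w)
-V(-1, x(-4, 1))*(96 + 54) = -(40 - 20*(-1) + (5 - 1*(-4))*(-1))*(96 + 54) = -(40 + 20 + (5 + 4)*(-1))*150 = -(40 + 20 + 9*(-1))*150 = -(40 + 20 - 9)*150 = -51*150 = -1*7650 = -7650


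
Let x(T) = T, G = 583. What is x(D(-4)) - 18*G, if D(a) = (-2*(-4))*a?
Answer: -10526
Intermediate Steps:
D(a) = 8*a
x(D(-4)) - 18*G = 8*(-4) - 18*583 = -32 - 1*10494 = -32 - 10494 = -10526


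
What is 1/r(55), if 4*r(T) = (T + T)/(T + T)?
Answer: 4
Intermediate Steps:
r(T) = 1/4 (r(T) = ((T + T)/(T + T))/4 = ((2*T)/((2*T)))/4 = ((2*T)*(1/(2*T)))/4 = (1/4)*1 = 1/4)
1/r(55) = 1/(1/4) = 4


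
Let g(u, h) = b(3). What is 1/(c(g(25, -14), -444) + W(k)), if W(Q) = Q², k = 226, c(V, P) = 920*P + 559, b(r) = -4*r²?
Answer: -1/356845 ≈ -2.8023e-6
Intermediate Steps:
g(u, h) = -36 (g(u, h) = -4*3² = -4*9 = -36)
c(V, P) = 559 + 920*P
1/(c(g(25, -14), -444) + W(k)) = 1/((559 + 920*(-444)) + 226²) = 1/((559 - 408480) + 51076) = 1/(-407921 + 51076) = 1/(-356845) = -1/356845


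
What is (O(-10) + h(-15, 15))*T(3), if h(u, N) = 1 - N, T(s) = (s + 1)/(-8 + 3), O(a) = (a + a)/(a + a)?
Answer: 52/5 ≈ 10.400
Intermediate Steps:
O(a) = 1 (O(a) = (2*a)/((2*a)) = (2*a)*(1/(2*a)) = 1)
T(s) = -1/5 - s/5 (T(s) = (1 + s)/(-5) = (1 + s)*(-1/5) = -1/5 - s/5)
(O(-10) + h(-15, 15))*T(3) = (1 + (1 - 1*15))*(-1/5 - 1/5*3) = (1 + (1 - 15))*(-1/5 - 3/5) = (1 - 14)*(-4/5) = -13*(-4/5) = 52/5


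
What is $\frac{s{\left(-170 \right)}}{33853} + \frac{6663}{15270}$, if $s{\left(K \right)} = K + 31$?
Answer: $\frac{74480003}{172311770} \approx 0.43224$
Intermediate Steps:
$s{\left(K \right)} = 31 + K$
$\frac{s{\left(-170 \right)}}{33853} + \frac{6663}{15270} = \frac{31 - 170}{33853} + \frac{6663}{15270} = \left(-139\right) \frac{1}{33853} + 6663 \cdot \frac{1}{15270} = - \frac{139}{33853} + \frac{2221}{5090} = \frac{74480003}{172311770}$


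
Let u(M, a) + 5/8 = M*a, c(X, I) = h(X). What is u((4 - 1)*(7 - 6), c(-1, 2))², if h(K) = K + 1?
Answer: 25/64 ≈ 0.39063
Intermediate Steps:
h(K) = 1 + K
c(X, I) = 1 + X
u(M, a) = -5/8 + M*a
u((4 - 1)*(7 - 6), c(-1, 2))² = (-5/8 + ((4 - 1)*(7 - 6))*(1 - 1))² = (-5/8 + (3*1)*0)² = (-5/8 + 3*0)² = (-5/8 + 0)² = (-5/8)² = 25/64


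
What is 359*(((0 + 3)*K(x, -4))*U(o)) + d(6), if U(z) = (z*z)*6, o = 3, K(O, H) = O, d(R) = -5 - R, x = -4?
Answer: -232643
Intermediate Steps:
U(z) = 6*z² (U(z) = z²*6 = 6*z²)
359*(((0 + 3)*K(x, -4))*U(o)) + d(6) = 359*(((0 + 3)*(-4))*(6*3²)) + (-5 - 1*6) = 359*((3*(-4))*(6*9)) + (-5 - 6) = 359*(-12*54) - 11 = 359*(-648) - 11 = -232632 - 11 = -232643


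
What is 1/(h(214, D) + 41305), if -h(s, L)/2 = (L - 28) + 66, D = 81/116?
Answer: 58/2391201 ≈ 2.4256e-5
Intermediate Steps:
D = 81/116 (D = 81*(1/116) = 81/116 ≈ 0.69828)
h(s, L) = -76 - 2*L (h(s, L) = -2*((L - 28) + 66) = -2*((-28 + L) + 66) = -2*(38 + L) = -76 - 2*L)
1/(h(214, D) + 41305) = 1/((-76 - 2*81/116) + 41305) = 1/((-76 - 81/58) + 41305) = 1/(-4489/58 + 41305) = 1/(2391201/58) = 58/2391201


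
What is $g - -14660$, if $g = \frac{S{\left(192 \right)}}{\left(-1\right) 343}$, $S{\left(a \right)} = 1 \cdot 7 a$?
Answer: $\frac{718148}{49} \approx 14656.0$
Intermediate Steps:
$S{\left(a \right)} = 7 a$
$g = - \frac{192}{49}$ ($g = \frac{7 \cdot 192}{\left(-1\right) 343} = \frac{1344}{-343} = 1344 \left(- \frac{1}{343}\right) = - \frac{192}{49} \approx -3.9184$)
$g - -14660 = - \frac{192}{49} - -14660 = - \frac{192}{49} + 14660 = \frac{718148}{49}$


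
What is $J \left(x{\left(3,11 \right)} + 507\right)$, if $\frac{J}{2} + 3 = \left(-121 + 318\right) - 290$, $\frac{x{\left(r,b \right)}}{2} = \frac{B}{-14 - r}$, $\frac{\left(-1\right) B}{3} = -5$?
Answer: $- \frac{1649088}{17} \approx -97005.0$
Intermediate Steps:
$B = 15$ ($B = \left(-3\right) \left(-5\right) = 15$)
$x{\left(r,b \right)} = \frac{30}{-14 - r}$ ($x{\left(r,b \right)} = 2 \frac{15}{-14 - r} = \frac{30}{-14 - r}$)
$J = -192$ ($J = -6 + 2 \left(\left(-121 + 318\right) - 290\right) = -6 + 2 \left(197 - 290\right) = -6 + 2 \left(-93\right) = -6 - 186 = -192$)
$J \left(x{\left(3,11 \right)} + 507\right) = - 192 \left(- \frac{30}{14 + 3} + 507\right) = - 192 \left(- \frac{30}{17} + 507\right) = \left(-192\right) \frac{8589}{17} = - \frac{1649088}{17}$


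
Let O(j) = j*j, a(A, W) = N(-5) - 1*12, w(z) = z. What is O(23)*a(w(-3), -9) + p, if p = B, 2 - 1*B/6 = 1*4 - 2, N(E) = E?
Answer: -8993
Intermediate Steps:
a(A, W) = -17 (a(A, W) = -5 - 1*12 = -5 - 12 = -17)
O(j) = j²
B = 0 (B = 12 - 6*(1*4 - 2) = 12 - 6*(4 - 2) = 12 - 6*2 = 12 - 12 = 0)
p = 0
O(23)*a(w(-3), -9) + p = 23²*(-17) + 0 = 529*(-17) + 0 = -8993 + 0 = -8993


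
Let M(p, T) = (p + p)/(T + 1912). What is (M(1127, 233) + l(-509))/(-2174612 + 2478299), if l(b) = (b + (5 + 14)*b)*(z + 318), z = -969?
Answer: 14215303354/651408615 ≈ 21.822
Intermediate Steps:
M(p, T) = 2*p/(1912 + T) (M(p, T) = (2*p)/(1912 + T) = 2*p/(1912 + T))
l(b) = -13020*b (l(b) = (b + (5 + 14)*b)*(-969 + 318) = (b + 19*b)*(-651) = (20*b)*(-651) = -13020*b)
(M(1127, 233) + l(-509))/(-2174612 + 2478299) = (2*1127/(1912 + 233) - 13020*(-509))/(-2174612 + 2478299) = (2*1127/2145 + 6627180)/303687 = (2*1127*(1/2145) + 6627180)*(1/303687) = (2254/2145 + 6627180)*(1/303687) = (14215303354/2145)*(1/303687) = 14215303354/651408615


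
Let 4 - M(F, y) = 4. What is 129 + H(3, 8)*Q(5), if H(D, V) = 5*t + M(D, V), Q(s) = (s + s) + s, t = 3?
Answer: 354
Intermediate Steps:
M(F, y) = 0 (M(F, y) = 4 - 1*4 = 4 - 4 = 0)
Q(s) = 3*s (Q(s) = 2*s + s = 3*s)
H(D, V) = 15 (H(D, V) = 5*3 + 0 = 15 + 0 = 15)
129 + H(3, 8)*Q(5) = 129 + 15*(3*5) = 129 + 15*15 = 129 + 225 = 354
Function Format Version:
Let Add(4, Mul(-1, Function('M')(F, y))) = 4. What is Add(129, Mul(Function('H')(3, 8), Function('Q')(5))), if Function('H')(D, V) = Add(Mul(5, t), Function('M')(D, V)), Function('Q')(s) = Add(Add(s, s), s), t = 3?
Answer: 354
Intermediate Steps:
Function('M')(F, y) = 0 (Function('M')(F, y) = Add(4, Mul(-1, 4)) = Add(4, -4) = 0)
Function('Q')(s) = Mul(3, s) (Function('Q')(s) = Add(Mul(2, s), s) = Mul(3, s))
Function('H')(D, V) = 15 (Function('H')(D, V) = Add(Mul(5, 3), 0) = Add(15, 0) = 15)
Add(129, Mul(Function('H')(3, 8), Function('Q')(5))) = Add(129, Mul(15, Mul(3, 5))) = Add(129, Mul(15, 15)) = Add(129, 225) = 354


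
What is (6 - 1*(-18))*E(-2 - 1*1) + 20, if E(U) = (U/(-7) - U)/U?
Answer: -52/7 ≈ -7.4286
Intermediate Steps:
E(U) = -8/7 (E(U) = (U*(-⅐) - U)/U = (-U/7 - U)/U = (-8*U/7)/U = -8/7)
(6 - 1*(-18))*E(-2 - 1*1) + 20 = (6 - 1*(-18))*(-8/7) + 20 = (6 + 18)*(-8/7) + 20 = 24*(-8/7) + 20 = -192/7 + 20 = -52/7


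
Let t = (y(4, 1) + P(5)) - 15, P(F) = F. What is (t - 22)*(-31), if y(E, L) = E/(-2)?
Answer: 1054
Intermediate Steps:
y(E, L) = -E/2 (y(E, L) = E*(-½) = -E/2)
t = -12 (t = (-½*4 + 5) - 15 = (-2 + 5) - 15 = 3 - 15 = -12)
(t - 22)*(-31) = (-12 - 22)*(-31) = -34*(-31) = 1054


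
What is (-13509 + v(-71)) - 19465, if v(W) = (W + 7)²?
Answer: -28878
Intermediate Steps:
v(W) = (7 + W)²
(-13509 + v(-71)) - 19465 = (-13509 + (7 - 71)²) - 19465 = (-13509 + (-64)²) - 19465 = (-13509 + 4096) - 19465 = -9413 - 19465 = -28878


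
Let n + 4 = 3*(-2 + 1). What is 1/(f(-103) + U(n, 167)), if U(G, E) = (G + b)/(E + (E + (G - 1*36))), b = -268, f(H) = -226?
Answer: -291/66041 ≈ -0.0044064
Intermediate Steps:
n = -7 (n = -4 + 3*(-2 + 1) = -4 + 3*(-1) = -4 - 3 = -7)
U(G, E) = (-268 + G)/(-36 + G + 2*E) (U(G, E) = (G - 268)/(E + (E + (G - 1*36))) = (-268 + G)/(E + (E + (G - 36))) = (-268 + G)/(E + (E + (-36 + G))) = (-268 + G)/(E + (-36 + E + G)) = (-268 + G)/(-36 + G + 2*E))
1/(f(-103) + U(n, 167)) = 1/(-226 + (-268 - 7)/(-36 - 7 + 2*167)) = 1/(-226 - 275/(-36 - 7 + 334)) = 1/(-226 - 275/291) = 1/(-66041/291) = -291/66041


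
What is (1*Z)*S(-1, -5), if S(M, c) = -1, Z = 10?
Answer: -10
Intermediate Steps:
(1*Z)*S(-1, -5) = (1*10)*(-1) = 10*(-1) = -10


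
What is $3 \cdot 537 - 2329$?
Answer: $-718$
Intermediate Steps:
$3 \cdot 537 - 2329 = 1611 - 2329 = -718$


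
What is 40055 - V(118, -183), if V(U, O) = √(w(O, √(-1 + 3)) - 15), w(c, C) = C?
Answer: 40055 - √(-15 + √2) ≈ 40055.0 - 3.6859*I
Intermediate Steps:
V(U, O) = √(-15 + √2) (V(U, O) = √(√(-1 + 3) - 15) = √(√2 - 15) = √(-15 + √2))
40055 - V(118, -183) = 40055 - √(-15 + √2)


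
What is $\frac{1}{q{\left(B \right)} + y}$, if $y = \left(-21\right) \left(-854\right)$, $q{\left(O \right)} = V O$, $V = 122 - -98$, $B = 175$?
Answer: $\frac{1}{56434} \approx 1.772 \cdot 10^{-5}$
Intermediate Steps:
$V = 220$ ($V = 122 + 98 = 220$)
$q{\left(O \right)} = 220 O$
$y = 17934$
$\frac{1}{q{\left(B \right)} + y} = \frac{1}{220 \cdot 175 + 17934} = \frac{1}{38500 + 17934} = \frac{1}{56434}$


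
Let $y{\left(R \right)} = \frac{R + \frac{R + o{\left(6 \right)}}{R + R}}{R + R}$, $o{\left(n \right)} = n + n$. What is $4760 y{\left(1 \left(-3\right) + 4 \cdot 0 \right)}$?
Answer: $3570$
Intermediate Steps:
$o{\left(n \right)} = 2 n$
$y{\left(R \right)} = \frac{R + \frac{12 + R}{2 R}}{2 R}$ ($y{\left(R \right)} = \frac{R + \frac{R + 2 \cdot 6}{R + R}}{R + R} = \frac{R + \frac{R + 12}{2 R}}{2 R} = \left(R + \left(12 + R\right) \frac{1}{2 R}\right) \frac{1}{2 R} = \left(R + \frac{12 + R}{2 R}\right) \frac{1}{2 R} = \frac{R + \frac{12 + R}{2 R}}{2 R}$)
$4760 y{\left(1 \left(-3\right) + 4 \cdot 0 \right)} = 4760 \frac{12 + \left(1 \left(-3\right) + 4 \cdot 0\right) + 2 \left(1 \left(-3\right) + 4 \cdot 0\right)^{2}}{4 \left(1 \left(-3\right) + 4 \cdot 0\right)^{2}} = 4760 \frac{12 + \left(-3 + 0\right) + 2 \left(-3 + 0\right)^{2}}{4 \left(-3 + 0\right)^{2}} = 4760 \frac{12 - 3 + 2 \left(-3\right)^{2}}{4 \cdot 9} = 4760 \cdot \frac{1}{4} \cdot \frac{1}{9} \left(12 - 3 + 2 \cdot 9\right) = 4760 \cdot \frac{1}{4} \cdot \frac{1}{9} \left(12 - 3 + 18\right) = 4760 \cdot \frac{1}{4} \cdot \frac{1}{9} \cdot 27 = 4760 \cdot \frac{3}{4} = 3570$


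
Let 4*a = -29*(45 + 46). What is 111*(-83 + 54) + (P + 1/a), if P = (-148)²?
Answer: 49309711/2639 ≈ 18685.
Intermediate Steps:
a = -2639/4 (a = (-29*(45 + 46))/4 = (-29*91)/4 = (¼)*(-2639) = -2639/4 ≈ -659.75)
P = 21904
111*(-83 + 54) + (P + 1/a) = 111*(-83 + 54) + (21904 + 1/(-2639/4)) = 111*(-29) + (21904 - 4/2639) = -3219 + 57804652/2639 = 49309711/2639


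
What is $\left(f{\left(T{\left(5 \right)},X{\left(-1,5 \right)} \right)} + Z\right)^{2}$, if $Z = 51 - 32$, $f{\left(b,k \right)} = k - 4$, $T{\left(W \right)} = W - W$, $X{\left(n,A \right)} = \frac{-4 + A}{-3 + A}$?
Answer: $\frac{961}{4} \approx 240.25$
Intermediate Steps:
$X{\left(n,A \right)} = \frac{-4 + A}{-3 + A}$
$T{\left(W \right)} = 0$
$f{\left(b,k \right)} = -4 + k$
$Z = 19$
$\left(f{\left(T{\left(5 \right)},X{\left(-1,5 \right)} \right)} + Z\right)^{2} = \left(\left(-4 + \frac{-4 + 5}{-3 + 5}\right) + 19\right)^{2} = \left(\left(-4 + \frac{1}{2} \cdot 1\right) + 19\right)^{2} = \left(\left(-4 + \frac{1}{2}\right) + 19\right)^{2} = \left(- \frac{7}{2} + 19\right)^{2} = \left(\frac{31}{2}\right)^{2} = \frac{961}{4}$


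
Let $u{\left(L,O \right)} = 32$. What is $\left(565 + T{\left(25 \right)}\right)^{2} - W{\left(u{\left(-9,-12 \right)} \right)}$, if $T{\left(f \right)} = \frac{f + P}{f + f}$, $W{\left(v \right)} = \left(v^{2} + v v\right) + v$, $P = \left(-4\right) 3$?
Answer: $\frac{793597169}{2500} \approx 3.1744 \cdot 10^{5}$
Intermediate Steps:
$P = -12$
$W{\left(v \right)} = v + 2 v^{2}$ ($W{\left(v \right)} = \left(v^{2} + v^{2}\right) + v = 2 v^{2} + v = v + 2 v^{2}$)
$T{\left(f \right)} = \frac{-12 + f}{2 f}$ ($T{\left(f \right)} = \frac{f - 12}{f + f} = \frac{-12 + f}{2 f}$)
$\left(565 + T{\left(25 \right)}\right)^{2} - W{\left(u{\left(-9,-12 \right)} \right)} = \left(565 + \frac{-12 + 25}{2 \cdot 25}\right)^{2} - 32 \left(1 + 2 \cdot 32\right) = \left(565 + \frac{1}{2} \cdot \frac{1}{25} \cdot 13\right)^{2} - 32 \left(1 + 64\right) = \left(565 + \frac{13}{50}\right)^{2} - 32 \cdot 65 = \left(\frac{28263}{50}\right)^{2} - 2080 = \frac{798797169}{2500} - 2080 = \frac{793597169}{2500}$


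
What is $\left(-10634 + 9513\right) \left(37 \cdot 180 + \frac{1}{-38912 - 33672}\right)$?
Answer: $- \frac{541901981119}{72584} \approx -7.4659 \cdot 10^{6}$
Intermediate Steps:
$\left(-10634 + 9513\right) \left(37 \cdot 180 + \frac{1}{-38912 - 33672}\right) = - 1121 \left(6660 + \frac{1}{-72584}\right) = - 1121 \left(6660 - \frac{1}{72584}\right) = \left(-1121\right) \frac{483409439}{72584} = - \frac{541901981119}{72584}$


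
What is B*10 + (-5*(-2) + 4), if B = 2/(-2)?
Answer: 4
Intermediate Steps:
B = -1 (B = 2*(-½) = -1)
B*10 + (-5*(-2) + 4) = -1*10 + (-5*(-2) + 4) = -10 + (10 + 4) = -10 + 14 = 4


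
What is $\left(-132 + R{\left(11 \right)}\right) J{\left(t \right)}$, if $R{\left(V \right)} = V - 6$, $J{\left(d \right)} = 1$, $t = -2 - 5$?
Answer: $-127$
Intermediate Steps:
$t = -7$
$R{\left(V \right)} = -6 + V$ ($R{\left(V \right)} = V - 6 = -6 + V$)
$\left(-132 + R{\left(11 \right)}\right) J{\left(t \right)} = \left(-132 + \left(-6 + 11\right)\right) 1 = \left(-132 + 5\right) 1 = \left(-127\right) 1 = -127$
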